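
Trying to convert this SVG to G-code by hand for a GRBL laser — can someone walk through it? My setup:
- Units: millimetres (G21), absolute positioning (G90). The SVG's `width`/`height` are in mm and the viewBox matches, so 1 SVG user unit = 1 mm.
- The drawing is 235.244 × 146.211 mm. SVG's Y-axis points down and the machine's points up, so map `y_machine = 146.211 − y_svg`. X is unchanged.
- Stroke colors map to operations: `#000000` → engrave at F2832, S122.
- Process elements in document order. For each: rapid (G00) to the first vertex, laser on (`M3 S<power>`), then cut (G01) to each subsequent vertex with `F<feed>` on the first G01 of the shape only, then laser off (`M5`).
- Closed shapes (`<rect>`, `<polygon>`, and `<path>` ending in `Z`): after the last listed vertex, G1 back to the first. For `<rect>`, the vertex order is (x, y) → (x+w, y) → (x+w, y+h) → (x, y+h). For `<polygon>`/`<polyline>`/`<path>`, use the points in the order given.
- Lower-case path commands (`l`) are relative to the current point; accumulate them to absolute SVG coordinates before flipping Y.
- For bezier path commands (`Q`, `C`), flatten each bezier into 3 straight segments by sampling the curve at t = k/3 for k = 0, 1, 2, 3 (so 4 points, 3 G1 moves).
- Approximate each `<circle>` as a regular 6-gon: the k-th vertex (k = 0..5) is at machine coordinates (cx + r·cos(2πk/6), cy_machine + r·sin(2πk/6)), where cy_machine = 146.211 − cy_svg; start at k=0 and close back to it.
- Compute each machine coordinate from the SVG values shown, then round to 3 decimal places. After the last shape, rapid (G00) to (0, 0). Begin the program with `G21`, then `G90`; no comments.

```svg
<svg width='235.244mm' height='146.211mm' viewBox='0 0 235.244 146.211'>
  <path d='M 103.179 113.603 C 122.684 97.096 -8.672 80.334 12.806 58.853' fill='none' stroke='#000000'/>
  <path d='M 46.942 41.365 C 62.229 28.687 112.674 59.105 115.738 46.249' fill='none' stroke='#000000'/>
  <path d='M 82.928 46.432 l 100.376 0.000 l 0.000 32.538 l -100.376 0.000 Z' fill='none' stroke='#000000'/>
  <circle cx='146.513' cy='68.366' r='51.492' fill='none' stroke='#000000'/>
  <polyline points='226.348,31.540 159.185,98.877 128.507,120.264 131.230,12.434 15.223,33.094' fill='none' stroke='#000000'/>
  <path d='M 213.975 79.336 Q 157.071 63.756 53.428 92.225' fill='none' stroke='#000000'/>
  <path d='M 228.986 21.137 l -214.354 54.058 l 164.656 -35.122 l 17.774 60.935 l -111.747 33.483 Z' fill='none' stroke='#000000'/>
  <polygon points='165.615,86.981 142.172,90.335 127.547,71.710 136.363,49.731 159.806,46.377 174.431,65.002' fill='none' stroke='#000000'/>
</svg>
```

G21
G90
G00 X103.179 Y32.608
M3 S122
G01 X83.645 Y49.365 F2832
G01 X31.025 Y67.285
G01 X12.806 Y87.358
M5
G00 X46.942 Y104.846
M3 S122
G01 X70.891 Y106.358 F2832
G01 X99.937 Y98.332
G01 X115.738 Y99.962
M5
G00 X82.928 Y99.779
M3 S122
G01 X183.304 Y99.779 F2832
G01 X183.304 Y67.241
G01 X82.928 Y67.241
G01 X82.928 Y99.779
M5
G00 X198.005 Y77.845
M3 S122
G01 X172.259 Y122.438 F2832
G01 X120.767 Y122.438
G01 X95.021 Y77.845
G01 X120.767 Y33.252
G01 X172.259 Y33.252
G01 X198.005 Y77.845
M5
G00 X226.348 Y114.671
M3 S122
G01 X159.185 Y47.334 F2832
G01 X128.507 Y25.947
G01 X131.230 Y133.777
G01 X15.223 Y113.117
M5
G00 X213.975 Y66.875
M3 S122
G01 X170.846 Y72.367 F2832
G01 X117.330 Y68.071
G01 X53.428 Y53.986
M5
G00 X228.986 Y125.074
M3 S122
G01 X14.632 Y71.016 F2832
G01 X179.288 Y106.138
G01 X197.062 Y45.203
G01 X85.315 Y11.720
G01 X228.986 Y125.074
M5
G00 X165.615 Y59.230
M3 S122
G01 X142.172 Y55.876 F2832
G01 X127.547 Y74.501
G01 X136.363 Y96.480
G01 X159.806 Y99.834
G01 X174.431 Y81.209
G01 X165.615 Y59.230
M5
G00 X0.000 Y0.000

viewBox `0 0 235.244 146.211` with mm width/height → 1 unit = 1 mm. Flip: y_m = 146.211 − y_svg.

**Shape 1** — `<path>` cubic bezier, stroke `#000000` → engrave (S122, F2832). Control points (SVG): P0=(103.179,113.603), P1=(122.684,97.096), P2=(-8.672,80.334), P3=(12.806,58.853); sampled at t=k/3. Machine vertices: (103.179,32.608) → (83.645,49.365) → (31.025,67.285) → (12.806,87.358). Open path.

**Shape 2** — `<path>` cubic bezier, stroke `#000000` → engrave (S122, F2832). Control points (SVG): P0=(46.942,41.365), P1=(62.229,28.687), P2=(112.674,59.105), P3=(115.738,46.249); sampled at t=k/3. Machine vertices: (46.942,104.846) → (70.891,106.358) → (99.937,98.332) → (115.738,99.962). Open path.

**Shape 3** — `<path>` rectangle, stroke `#000000` → engrave (S122, F2832). Machine vertices: (82.928,99.779) → (183.304,99.779) → (183.304,67.241) → (82.928,67.241) → (82.928,99.779). Closed: final G1 returns to the first vertex.

**Shape 4** — `<circle>` circle, stroke `#000000` → engrave (S122, F2832). Machine vertices: (198.005,77.845) → (172.259,122.438) → (120.767,122.438) → (95.021,77.845) → (120.767,33.252) → (172.259,33.252) → (198.005,77.845). Closed: final G1 returns to the first vertex.

**Shape 5** — `<polyline>` open polyline, stroke `#000000` → engrave (S122, F2832). Machine vertices: (226.348,114.671) → (159.185,47.334) → (128.507,25.947) → (131.230,133.777) → (15.223,113.117). Open path.

**Shape 6** — `<path>` quadratic bezier, stroke `#000000` → engrave (S122, F2832). Control points (SVG): P0=(213.975,79.336), P1=(157.071,63.756), P2=(53.428,92.225); sampled at t=k/3. Machine vertices: (213.975,66.875) → (170.846,72.367) → (117.330,68.071) → (53.428,53.986). Open path.

**Shape 7** — `<path>` closed polygon, stroke `#000000` → engrave (S122, F2832). Machine vertices: (228.986,125.074) → (14.632,71.016) → (179.288,106.138) → (197.062,45.203) → (85.315,11.720) → (228.986,125.074). Closed: final G1 returns to the first vertex.

**Shape 8** — `<polygon>` regular polygon, stroke `#000000` → engrave (S122, F2832). Machine vertices: (165.615,59.230) → (142.172,55.876) → (127.547,74.501) → (136.363,96.480) → (159.806,99.834) → (174.431,81.209) → (165.615,59.230). Closed: final G1 returns to the first vertex.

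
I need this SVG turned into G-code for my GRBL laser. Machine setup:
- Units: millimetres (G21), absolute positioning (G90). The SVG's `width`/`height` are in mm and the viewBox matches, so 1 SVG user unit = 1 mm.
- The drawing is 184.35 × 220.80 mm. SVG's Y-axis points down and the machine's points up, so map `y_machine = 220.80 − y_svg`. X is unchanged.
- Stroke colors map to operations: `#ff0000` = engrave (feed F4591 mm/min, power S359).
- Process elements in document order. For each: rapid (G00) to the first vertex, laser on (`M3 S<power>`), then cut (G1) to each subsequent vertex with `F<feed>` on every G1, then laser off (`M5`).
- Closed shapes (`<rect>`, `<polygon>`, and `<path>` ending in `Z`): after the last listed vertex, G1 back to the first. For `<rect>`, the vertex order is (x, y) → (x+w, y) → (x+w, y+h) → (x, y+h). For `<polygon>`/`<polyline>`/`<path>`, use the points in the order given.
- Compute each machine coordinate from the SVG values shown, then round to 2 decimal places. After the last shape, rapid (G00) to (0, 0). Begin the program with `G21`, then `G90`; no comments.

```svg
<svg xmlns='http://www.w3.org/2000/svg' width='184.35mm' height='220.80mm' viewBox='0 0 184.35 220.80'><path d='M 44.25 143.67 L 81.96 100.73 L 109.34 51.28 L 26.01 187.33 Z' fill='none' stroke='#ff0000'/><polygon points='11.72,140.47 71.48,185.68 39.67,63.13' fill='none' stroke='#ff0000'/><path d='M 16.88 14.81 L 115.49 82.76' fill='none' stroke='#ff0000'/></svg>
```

1 u = 1 mm; y_m = 220.80 − y.

[1] `<path>` closed polygon, #ff0000→engrave S359 F4591: (44.25,77.13) → (81.96,120.07) → (109.34,169.52) → (26.01,33.47) → (44.25,77.13) (closed)

[2] `<polygon>` closed polygon, #ff0000→engrave S359 F4591: (11.72,80.33) → (71.48,35.12) → (39.67,157.67) → (11.72,80.33) (closed)

[3] `<path>` line segment, #ff0000→engrave S359 F4591: (16.88,205.99) → (115.49,138.04)

G21
G90
G00 X44.25 Y77.13
M3 S359
G1 X81.96 Y120.07 F4591
G1 X109.34 Y169.52 F4591
G1 X26.01 Y33.47 F4591
G1 X44.25 Y77.13 F4591
M5
G00 X11.72 Y80.33
M3 S359
G1 X71.48 Y35.12 F4591
G1 X39.67 Y157.67 F4591
G1 X11.72 Y80.33 F4591
M5
G00 X16.88 Y205.99
M3 S359
G1 X115.49 Y138.04 F4591
M5
G00 X0.00 Y0.00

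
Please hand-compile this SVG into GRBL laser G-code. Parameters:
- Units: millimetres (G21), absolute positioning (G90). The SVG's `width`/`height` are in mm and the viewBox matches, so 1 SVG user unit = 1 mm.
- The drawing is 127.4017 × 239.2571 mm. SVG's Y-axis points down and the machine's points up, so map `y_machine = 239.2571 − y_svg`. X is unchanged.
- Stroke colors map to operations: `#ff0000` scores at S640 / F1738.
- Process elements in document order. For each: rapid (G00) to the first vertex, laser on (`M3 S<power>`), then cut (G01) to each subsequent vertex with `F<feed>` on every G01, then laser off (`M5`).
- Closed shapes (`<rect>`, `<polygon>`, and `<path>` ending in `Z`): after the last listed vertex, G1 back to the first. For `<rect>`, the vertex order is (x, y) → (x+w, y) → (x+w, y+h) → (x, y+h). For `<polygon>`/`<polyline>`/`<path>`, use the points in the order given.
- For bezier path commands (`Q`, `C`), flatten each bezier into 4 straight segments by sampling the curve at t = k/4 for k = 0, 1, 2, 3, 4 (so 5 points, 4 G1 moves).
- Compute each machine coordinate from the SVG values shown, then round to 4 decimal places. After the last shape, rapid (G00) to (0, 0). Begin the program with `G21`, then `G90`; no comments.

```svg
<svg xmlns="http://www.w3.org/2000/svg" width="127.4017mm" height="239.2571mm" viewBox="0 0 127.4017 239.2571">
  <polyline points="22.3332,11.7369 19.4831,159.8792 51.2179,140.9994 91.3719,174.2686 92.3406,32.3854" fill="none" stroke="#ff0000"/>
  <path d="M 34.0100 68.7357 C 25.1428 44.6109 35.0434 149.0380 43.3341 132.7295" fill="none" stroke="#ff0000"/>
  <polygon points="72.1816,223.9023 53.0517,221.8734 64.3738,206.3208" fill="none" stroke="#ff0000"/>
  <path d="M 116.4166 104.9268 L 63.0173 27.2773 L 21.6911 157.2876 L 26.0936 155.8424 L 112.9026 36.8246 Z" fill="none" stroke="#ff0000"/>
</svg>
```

G21
G90
G00 X22.3332 Y227.5202
M3 S640
G01 X19.4831 Y79.3779 F1738
G01 X51.2179 Y98.2577 F1738
G01 X91.3719 Y64.9885 F1738
G01 X92.3406 Y206.8717 F1738
M5
G00 X34.0100 Y170.5214
M3 S640
G01 X30.5602 Y168.4066 F1738
G01 X32.2378 Y141.4556 F1738
G01 X37.1326 Y113.0390 F1738
G01 X43.3341 Y106.5276 F1738
M5
G00 X72.1816 Y15.3548
M3 S640
G01 X53.0517 Y17.3837 F1738
G01 X64.3738 Y32.9363 F1738
G01 X72.1816 Y15.3548 F1738
M5
G00 X116.4166 Y134.3303
M3 S640
G01 X63.0173 Y211.9798 F1738
G01 X21.6911 Y81.9695 F1738
G01 X26.0936 Y83.4147 F1738
G01 X112.9026 Y202.4325 F1738
G01 X116.4166 Y134.3303 F1738
M5
G00 X0.0000 Y0.0000

Since the viewBox matches the mm dimensions, user units are millimetres directly. The only transform is the Y-flip y_m = 239.2571 − y_svg.

Shape 1 is a open polyline drawn with `<polyline>`. Its stroke #ff0000 means score at S640, F1738. After flipping Y the toolpath is (22.3332,227.5202) → (19.4831,79.3779) → (51.2179,98.2577) → (91.3719,64.9885) → (92.3406,206.8717).

Shape 2 is a cubic bezier drawn with `<path>`. Its stroke #ff0000 means score at S640, F1738. After flipping Y the toolpath is (34.0100,170.5214) → (30.5602,168.4066) → (32.2378,141.4556) → (37.1326,113.0390) → (43.3341,106.5276).

Shape 3 is a regular polygon drawn with `<polygon>`. Its stroke #ff0000 means score at S640, F1738. After flipping Y the toolpath is (72.1816,15.3548) → (53.0517,17.3837) → (64.3738,32.9363) → (72.1816,15.3548), returning to the start.

Shape 4 is a closed polygon drawn with `<path>`. Its stroke #ff0000 means score at S640, F1738. After flipping Y the toolpath is (116.4166,134.3303) → (63.0173,211.9798) → (21.6911,81.9695) → (26.0936,83.4147) → (112.9026,202.4325) → (116.4166,134.3303), returning to the start.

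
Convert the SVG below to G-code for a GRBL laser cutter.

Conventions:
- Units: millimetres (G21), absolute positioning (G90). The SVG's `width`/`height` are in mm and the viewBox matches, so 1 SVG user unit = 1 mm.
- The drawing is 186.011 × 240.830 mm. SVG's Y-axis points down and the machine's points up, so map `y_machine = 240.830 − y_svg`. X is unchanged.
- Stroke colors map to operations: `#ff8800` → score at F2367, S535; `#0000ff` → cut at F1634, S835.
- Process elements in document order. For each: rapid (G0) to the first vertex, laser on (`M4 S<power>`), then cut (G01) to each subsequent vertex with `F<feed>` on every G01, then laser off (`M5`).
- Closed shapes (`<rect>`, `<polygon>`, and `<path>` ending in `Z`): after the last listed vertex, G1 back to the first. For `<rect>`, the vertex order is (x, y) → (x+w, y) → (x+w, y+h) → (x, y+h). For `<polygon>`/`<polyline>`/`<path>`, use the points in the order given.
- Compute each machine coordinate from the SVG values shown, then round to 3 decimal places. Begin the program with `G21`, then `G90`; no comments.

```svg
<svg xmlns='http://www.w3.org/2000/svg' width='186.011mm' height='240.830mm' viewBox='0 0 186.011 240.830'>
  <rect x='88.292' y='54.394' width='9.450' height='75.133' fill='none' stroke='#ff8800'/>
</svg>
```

1 u = 1 mm; y_m = 240.830 − y.

[1] `<rect>` rectangle, #ff8800→score S535 F2367: (88.292,186.436) → (97.742,186.436) → (97.742,111.303) → (88.292,111.303) → (88.292,186.436) (closed)

G21
G90
G0 X88.292 Y186.436
M4 S535
G01 X97.742 Y186.436 F2367
G01 X97.742 Y111.303 F2367
G01 X88.292 Y111.303 F2367
G01 X88.292 Y186.436 F2367
M5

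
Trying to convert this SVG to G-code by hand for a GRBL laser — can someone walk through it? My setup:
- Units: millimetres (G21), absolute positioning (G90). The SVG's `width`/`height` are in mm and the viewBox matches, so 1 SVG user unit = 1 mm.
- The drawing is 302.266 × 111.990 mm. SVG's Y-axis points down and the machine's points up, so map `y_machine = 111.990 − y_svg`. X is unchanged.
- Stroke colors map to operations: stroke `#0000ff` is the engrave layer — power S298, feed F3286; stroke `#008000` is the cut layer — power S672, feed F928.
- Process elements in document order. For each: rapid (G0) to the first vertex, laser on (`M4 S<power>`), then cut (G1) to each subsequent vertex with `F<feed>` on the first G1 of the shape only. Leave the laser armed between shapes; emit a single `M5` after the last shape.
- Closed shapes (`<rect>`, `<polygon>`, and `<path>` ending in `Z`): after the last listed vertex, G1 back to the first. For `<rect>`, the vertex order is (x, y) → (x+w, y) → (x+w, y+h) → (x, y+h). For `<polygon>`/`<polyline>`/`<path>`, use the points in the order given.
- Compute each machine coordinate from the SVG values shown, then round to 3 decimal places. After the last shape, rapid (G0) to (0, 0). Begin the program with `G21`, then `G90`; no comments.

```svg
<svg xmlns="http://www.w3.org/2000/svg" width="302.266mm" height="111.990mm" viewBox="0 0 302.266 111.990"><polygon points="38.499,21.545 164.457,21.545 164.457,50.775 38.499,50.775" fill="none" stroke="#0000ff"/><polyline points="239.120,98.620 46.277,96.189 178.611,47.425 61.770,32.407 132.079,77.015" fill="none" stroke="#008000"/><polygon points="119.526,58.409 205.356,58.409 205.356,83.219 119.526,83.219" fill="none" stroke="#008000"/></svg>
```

Since the viewBox matches the mm dimensions, user units are millimetres directly. The only transform is the Y-flip y_m = 111.990 − y_svg.

Shape 1 is a rectangle drawn with `<polygon>`. Its stroke #0000ff means engrave at S298, F3286. After flipping Y the toolpath is (38.499,90.445) → (164.457,90.445) → (164.457,61.215) → (38.499,61.215) → (38.499,90.445), returning to the start.

Shape 2 is a open polyline drawn with `<polyline>`. Its stroke #008000 means cut at S672, F928. After flipping Y the toolpath is (239.120,13.370) → (46.277,15.801) → (178.611,64.565) → (61.770,79.583) → (132.079,34.975).

Shape 3 is a rectangle drawn with `<polygon>`. Its stroke #008000 means cut at S672, F928. After flipping Y the toolpath is (119.526,53.581) → (205.356,53.581) → (205.356,28.771) → (119.526,28.771) → (119.526,53.581), returning to the start.

G21
G90
G0 X38.499 Y90.445
M4 S298
G1 X164.457 Y90.445 F3286
G1 X164.457 Y61.215
G1 X38.499 Y61.215
G1 X38.499 Y90.445
G0 X239.120 Y13.370
M4 S672
G1 X46.277 Y15.801 F928
G1 X178.611 Y64.565
G1 X61.770 Y79.583
G1 X132.079 Y34.975
G0 X119.526 Y53.581
M4 S672
G1 X205.356 Y53.581 F928
G1 X205.356 Y28.771
G1 X119.526 Y28.771
G1 X119.526 Y53.581
M5
G0 X0.000 Y0.000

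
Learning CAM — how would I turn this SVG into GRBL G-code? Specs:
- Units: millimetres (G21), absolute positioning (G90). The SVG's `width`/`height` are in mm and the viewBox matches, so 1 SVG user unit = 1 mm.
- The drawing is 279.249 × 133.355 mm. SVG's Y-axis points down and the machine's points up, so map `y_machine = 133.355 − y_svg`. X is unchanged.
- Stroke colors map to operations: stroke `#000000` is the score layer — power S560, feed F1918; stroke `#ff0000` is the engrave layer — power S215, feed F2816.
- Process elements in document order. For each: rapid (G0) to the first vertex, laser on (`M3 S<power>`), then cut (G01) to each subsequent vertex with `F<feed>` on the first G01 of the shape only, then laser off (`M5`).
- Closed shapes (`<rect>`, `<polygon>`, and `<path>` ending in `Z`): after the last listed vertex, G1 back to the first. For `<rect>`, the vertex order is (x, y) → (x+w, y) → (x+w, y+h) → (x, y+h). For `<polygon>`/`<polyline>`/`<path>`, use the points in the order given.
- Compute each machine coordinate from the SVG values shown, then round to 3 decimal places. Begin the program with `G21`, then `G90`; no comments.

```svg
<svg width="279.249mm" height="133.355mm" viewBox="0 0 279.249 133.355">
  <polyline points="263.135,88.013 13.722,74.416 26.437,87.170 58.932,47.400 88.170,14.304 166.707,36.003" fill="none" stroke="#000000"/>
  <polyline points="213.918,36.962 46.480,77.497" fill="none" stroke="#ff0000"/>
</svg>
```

Since the viewBox matches the mm dimensions, user units are millimetres directly. The only transform is the Y-flip y_m = 133.355 − y_svg.

Shape 1 is a open polyline drawn with `<polyline>`. Its stroke #000000 means score at S560, F1918. After flipping Y the toolpath is (263.135,45.342) → (13.722,58.939) → (26.437,46.185) → (58.932,85.955) → (88.170,119.051) → (166.707,97.352).

Shape 2 is a line segment drawn with `<polyline>`. Its stroke #ff0000 means engrave at S215, F2816. After flipping Y the toolpath is (213.918,96.393) → (46.480,55.858).

G21
G90
G0 X263.135 Y45.342
M3 S560
G01 X13.722 Y58.939 F1918
G01 X26.437 Y46.185
G01 X58.932 Y85.955
G01 X88.170 Y119.051
G01 X166.707 Y97.352
M5
G0 X213.918 Y96.393
M3 S215
G01 X46.480 Y55.858 F2816
M5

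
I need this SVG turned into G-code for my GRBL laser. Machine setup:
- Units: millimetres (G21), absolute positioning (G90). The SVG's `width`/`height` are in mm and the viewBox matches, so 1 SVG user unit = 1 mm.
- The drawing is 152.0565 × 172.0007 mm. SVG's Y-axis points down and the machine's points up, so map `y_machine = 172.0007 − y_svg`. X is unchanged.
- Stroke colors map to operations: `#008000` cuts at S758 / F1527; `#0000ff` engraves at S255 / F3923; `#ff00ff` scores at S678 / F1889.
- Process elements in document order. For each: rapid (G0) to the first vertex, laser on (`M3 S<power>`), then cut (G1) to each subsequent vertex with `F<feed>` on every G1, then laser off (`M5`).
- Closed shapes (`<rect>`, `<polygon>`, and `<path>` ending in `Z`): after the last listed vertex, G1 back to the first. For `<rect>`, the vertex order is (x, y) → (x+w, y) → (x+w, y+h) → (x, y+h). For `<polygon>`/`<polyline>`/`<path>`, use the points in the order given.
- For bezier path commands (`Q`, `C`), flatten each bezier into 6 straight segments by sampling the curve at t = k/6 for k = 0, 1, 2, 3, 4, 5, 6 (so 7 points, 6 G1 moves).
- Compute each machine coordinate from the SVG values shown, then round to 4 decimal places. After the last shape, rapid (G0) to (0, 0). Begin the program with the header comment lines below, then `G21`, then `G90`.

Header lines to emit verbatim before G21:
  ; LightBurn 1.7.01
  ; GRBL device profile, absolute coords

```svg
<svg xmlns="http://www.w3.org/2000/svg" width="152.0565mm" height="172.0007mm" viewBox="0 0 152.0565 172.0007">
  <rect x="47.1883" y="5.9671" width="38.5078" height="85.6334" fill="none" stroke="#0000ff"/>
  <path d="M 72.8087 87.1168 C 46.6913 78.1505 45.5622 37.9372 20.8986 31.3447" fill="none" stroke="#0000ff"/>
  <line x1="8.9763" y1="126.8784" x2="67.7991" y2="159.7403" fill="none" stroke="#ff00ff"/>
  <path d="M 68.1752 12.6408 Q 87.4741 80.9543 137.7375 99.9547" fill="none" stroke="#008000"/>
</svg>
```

viewBox `0 0 152.0565 172.0007` with mm width/height → 1 unit = 1 mm. Flip: y_m = 172.0007 − y_svg.

**Shape 1** — `<rect>` rectangle, stroke `#0000ff` → engrave (S255, F3923). Machine vertices: (47.1883,166.0336) → (85.6961,166.0336) → (85.6961,80.4002) → (47.1883,80.4002) → (47.1883,166.0336). Closed: final G1 returns to the first vertex.

**Shape 2** — `<path>` cubic bezier, stroke `#0000ff` → engrave (S255, F3923). Control points (SVG): P0=(72.8087,87.1168), P1=(46.6913,78.1505), P2=(45.5622,37.9372), P3=(20.8986,31.3447); sampled at t=k/6. Machine vertices: (72.8087,84.8839) → (61.6077,91.6707) → (53.2236,101.8634) → (46.3085,113.6601) → (39.5145,125.2591) → (31.4938,134.8583) → (20.8986,140.6560). Open path.

**Shape 3** — `<line>` line segment, stroke `#ff00ff` → score (S678, F1889). Machine vertices: (8.9763,45.1223) → (67.7991,12.2604). Open path.

**Shape 4** — `<path>` quadratic bezier, stroke `#008000` → cut (S758, F1527). Control points (SVG): P0=(68.1752,12.6408), P1=(87.4741,80.9543), P2=(137.7375,99.9547); sampled at t=k/6. Machine vertices: (68.1752,159.3599) → (75.4683,137.9585) → (84.4816,119.2968) → (95.2152,103.3747) → (107.6691,90.1922) → (121.8432,79.7493) → (137.7375,72.0460). Open path.

; LightBurn 1.7.01
; GRBL device profile, absolute coords
G21
G90
G0 X47.1883 Y166.0336
M3 S255
G1 X85.6961 Y166.0336 F3923
G1 X85.6961 Y80.4002 F3923
G1 X47.1883 Y80.4002 F3923
G1 X47.1883 Y166.0336 F3923
M5
G0 X72.8087 Y84.8839
M3 S255
G1 X61.6077 Y91.6707 F3923
G1 X53.2236 Y101.8634 F3923
G1 X46.3085 Y113.6601 F3923
G1 X39.5145 Y125.2591 F3923
G1 X31.4938 Y134.8583 F3923
G1 X20.8986 Y140.6560 F3923
M5
G0 X8.9763 Y45.1223
M3 S678
G1 X67.7991 Y12.2604 F1889
M5
G0 X68.1752 Y159.3599
M3 S758
G1 X75.4683 Y137.9585 F1527
G1 X84.4816 Y119.2968 F1527
G1 X95.2152 Y103.3747 F1527
G1 X107.6691 Y90.1922 F1527
G1 X121.8432 Y79.7493 F1527
G1 X137.7375 Y72.0460 F1527
M5
G0 X0.0000 Y0.0000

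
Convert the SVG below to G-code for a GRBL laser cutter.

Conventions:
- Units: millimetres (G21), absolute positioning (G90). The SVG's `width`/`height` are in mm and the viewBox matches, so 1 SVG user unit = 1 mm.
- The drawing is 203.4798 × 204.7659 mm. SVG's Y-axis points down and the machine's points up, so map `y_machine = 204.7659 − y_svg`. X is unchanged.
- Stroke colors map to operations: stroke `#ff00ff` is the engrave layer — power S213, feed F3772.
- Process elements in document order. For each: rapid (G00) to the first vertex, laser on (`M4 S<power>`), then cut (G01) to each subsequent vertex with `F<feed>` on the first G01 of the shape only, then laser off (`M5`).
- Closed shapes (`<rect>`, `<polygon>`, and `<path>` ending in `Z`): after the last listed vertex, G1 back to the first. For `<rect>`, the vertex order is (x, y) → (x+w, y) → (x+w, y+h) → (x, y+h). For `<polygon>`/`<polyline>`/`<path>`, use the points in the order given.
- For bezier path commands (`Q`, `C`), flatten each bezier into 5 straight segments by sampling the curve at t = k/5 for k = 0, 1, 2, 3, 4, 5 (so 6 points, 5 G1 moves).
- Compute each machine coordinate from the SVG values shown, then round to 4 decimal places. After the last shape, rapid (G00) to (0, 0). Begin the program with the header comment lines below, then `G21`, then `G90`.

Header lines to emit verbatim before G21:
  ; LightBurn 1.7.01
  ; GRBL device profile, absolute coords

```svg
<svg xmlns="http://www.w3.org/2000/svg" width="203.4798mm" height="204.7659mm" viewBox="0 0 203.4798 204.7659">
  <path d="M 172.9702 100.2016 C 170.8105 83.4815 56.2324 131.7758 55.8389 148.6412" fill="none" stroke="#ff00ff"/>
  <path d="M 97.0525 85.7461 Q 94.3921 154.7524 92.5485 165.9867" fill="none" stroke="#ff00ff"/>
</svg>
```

; LightBurn 1.7.01
; GRBL device profile, absolute coords
G21
G90
G00 X172.9702 Y104.5643
M4 S213
G01 X159.9970 Y107.5662 F3772
G01 X130.9203 Y99.5939
G01 X96.6171 Y85.2767
G01 X67.9643 Y69.2439
G01 X55.8389 Y56.1247
M5
G00 X97.0525 Y119.0198
M4 S213
G01 X96.0210 Y93.7282 F3772
G01 X95.0549 Y73.0583
G01 X94.1541 Y57.0102
G01 X93.3186 Y45.5838
G01 X92.5485 Y38.7792
M5
G00 X0.0000 Y0.0000

viewBox `0 0 203.4798 204.7659` with mm width/height → 1 unit = 1 mm. Flip: y_m = 204.7659 − y_svg.

**Shape 1** — `<path>` cubic bezier, stroke `#ff00ff` → engrave (S213, F3772). Control points (SVG): P0=(172.9702,100.2016), P1=(170.8105,83.4815), P2=(56.2324,131.7758), P3=(55.8389,148.6412); sampled at t=k/5. Machine vertices: (172.9702,104.5643) → (159.9970,107.5662) → (130.9203,99.5939) → (96.6171,85.2767) → (67.9643,69.2439) → (55.8389,56.1247). Open path.

**Shape 2** — `<path>` quadratic bezier, stroke `#ff00ff` → engrave (S213, F3772). Control points (SVG): P0=(97.0525,85.7461), P1=(94.3921,154.7524), P2=(92.5485,165.9867); sampled at t=k/5. Machine vertices: (97.0525,119.0198) → (96.0210,93.7282) → (95.0549,73.0583) → (94.1541,57.0102) → (93.3186,45.5838) → (92.5485,38.7792). Open path.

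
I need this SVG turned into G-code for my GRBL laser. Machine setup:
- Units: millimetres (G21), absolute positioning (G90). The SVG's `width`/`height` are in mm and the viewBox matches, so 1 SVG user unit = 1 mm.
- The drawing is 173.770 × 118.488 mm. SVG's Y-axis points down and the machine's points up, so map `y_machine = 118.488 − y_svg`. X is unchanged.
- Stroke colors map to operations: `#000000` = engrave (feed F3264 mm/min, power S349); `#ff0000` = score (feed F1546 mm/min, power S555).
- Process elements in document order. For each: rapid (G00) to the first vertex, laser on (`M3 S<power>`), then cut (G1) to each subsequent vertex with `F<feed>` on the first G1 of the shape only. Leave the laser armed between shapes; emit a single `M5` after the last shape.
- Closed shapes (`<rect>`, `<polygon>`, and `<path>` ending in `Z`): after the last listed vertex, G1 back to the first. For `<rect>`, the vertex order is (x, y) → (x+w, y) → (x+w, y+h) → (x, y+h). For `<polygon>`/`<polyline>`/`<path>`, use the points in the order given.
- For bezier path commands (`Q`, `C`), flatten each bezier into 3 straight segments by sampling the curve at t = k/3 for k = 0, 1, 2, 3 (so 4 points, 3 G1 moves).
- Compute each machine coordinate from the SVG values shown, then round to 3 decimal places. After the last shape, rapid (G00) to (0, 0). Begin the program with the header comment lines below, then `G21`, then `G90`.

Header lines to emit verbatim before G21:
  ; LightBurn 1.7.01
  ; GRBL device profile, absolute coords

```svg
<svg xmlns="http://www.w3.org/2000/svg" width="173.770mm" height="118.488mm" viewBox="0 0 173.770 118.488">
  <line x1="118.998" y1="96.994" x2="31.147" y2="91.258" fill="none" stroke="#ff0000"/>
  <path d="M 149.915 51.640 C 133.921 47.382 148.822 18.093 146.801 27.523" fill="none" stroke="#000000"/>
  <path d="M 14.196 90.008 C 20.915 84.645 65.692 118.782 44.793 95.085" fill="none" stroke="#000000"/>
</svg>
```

viewBox `0 0 173.770 118.488` with mm width/height → 1 unit = 1 mm. Flip: y_m = 118.488 − y_svg.

**Shape 1** — `<line>` line segment, stroke `#ff0000` → score (S555, F1546). Machine vertices: (118.998,21.494) → (31.147,27.230). Open path.

**Shape 2** — `<path>` cubic bezier, stroke `#000000` → engrave (S349, F3264). Control points (SVG): P0=(149.915,51.640), P1=(133.921,47.382), P2=(148.822,18.093), P3=(146.801,27.523); sampled at t=k/3. Machine vertices: (149.915,66.848) → (142.448,77.089) → (144.952,89.850) → (146.801,90.965). Open path.

**Shape 3** — `<path>` cubic bezier, stroke `#000000` → engrave (S349, F3264). Control points (SVG): P0=(14.196,90.008), P1=(20.915,84.645), P2=(65.692,118.782), P3=(44.793,95.085); sampled at t=k/3. Machine vertices: (14.196,28.480) → (29.759,24.281) → (47.642,15.379) → (44.793,23.403). Open path.

; LightBurn 1.7.01
; GRBL device profile, absolute coords
G21
G90
G00 X118.998 Y21.494
M3 S555
G1 X31.147 Y27.230 F1546
G00 X149.915 Y66.848
M3 S349
G1 X142.448 Y77.089 F3264
G1 X144.952 Y89.850
G1 X146.801 Y90.965
G00 X14.196 Y28.480
M3 S349
G1 X29.759 Y24.281 F3264
G1 X47.642 Y15.379
G1 X44.793 Y23.403
M5
G00 X0.000 Y0.000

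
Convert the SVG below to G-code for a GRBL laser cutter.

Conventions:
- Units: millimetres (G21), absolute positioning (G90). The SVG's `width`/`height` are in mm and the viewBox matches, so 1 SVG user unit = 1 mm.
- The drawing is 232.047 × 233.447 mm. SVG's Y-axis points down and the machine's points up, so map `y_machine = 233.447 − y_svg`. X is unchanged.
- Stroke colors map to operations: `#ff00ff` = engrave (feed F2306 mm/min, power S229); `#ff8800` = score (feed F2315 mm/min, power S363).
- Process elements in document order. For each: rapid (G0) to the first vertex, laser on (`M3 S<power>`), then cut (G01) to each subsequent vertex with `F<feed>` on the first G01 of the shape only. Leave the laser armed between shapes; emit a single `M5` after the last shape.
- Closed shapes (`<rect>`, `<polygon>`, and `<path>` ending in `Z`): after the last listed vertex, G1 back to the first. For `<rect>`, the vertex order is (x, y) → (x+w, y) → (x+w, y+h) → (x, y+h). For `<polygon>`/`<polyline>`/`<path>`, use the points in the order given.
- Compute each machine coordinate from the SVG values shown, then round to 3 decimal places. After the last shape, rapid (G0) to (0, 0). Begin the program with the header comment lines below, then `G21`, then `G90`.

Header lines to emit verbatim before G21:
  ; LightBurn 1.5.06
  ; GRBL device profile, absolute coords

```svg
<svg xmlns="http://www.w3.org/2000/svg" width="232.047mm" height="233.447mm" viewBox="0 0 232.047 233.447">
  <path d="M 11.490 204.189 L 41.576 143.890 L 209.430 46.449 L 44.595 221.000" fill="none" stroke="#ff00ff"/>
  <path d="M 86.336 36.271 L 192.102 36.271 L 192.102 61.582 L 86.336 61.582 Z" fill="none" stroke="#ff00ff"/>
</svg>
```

; LightBurn 1.5.06
; GRBL device profile, absolute coords
G21
G90
G0 X11.490 Y29.258
M3 S229
G01 X41.576 Y89.557 F2306
G01 X209.430 Y186.998
G01 X44.595 Y12.447
G0 X86.336 Y197.176
M3 S229
G01 X192.102 Y197.176 F2306
G01 X192.102 Y171.865
G01 X86.336 Y171.865
G01 X86.336 Y197.176
M5
G0 X0.000 Y0.000

Since the viewBox matches the mm dimensions, user units are millimetres directly. The only transform is the Y-flip y_m = 233.447 − y_svg.

Shape 1 is a open polyline drawn with `<path>`. Its stroke #ff00ff means engrave at S229, F2306. After flipping Y the toolpath is (11.490,29.258) → (41.576,89.557) → (209.430,186.998) → (44.595,12.447).

Shape 2 is a rectangle drawn with `<path>`. Its stroke #ff00ff means engrave at S229, F2306. After flipping Y the toolpath is (86.336,197.176) → (192.102,197.176) → (192.102,171.865) → (86.336,171.865) → (86.336,197.176), returning to the start.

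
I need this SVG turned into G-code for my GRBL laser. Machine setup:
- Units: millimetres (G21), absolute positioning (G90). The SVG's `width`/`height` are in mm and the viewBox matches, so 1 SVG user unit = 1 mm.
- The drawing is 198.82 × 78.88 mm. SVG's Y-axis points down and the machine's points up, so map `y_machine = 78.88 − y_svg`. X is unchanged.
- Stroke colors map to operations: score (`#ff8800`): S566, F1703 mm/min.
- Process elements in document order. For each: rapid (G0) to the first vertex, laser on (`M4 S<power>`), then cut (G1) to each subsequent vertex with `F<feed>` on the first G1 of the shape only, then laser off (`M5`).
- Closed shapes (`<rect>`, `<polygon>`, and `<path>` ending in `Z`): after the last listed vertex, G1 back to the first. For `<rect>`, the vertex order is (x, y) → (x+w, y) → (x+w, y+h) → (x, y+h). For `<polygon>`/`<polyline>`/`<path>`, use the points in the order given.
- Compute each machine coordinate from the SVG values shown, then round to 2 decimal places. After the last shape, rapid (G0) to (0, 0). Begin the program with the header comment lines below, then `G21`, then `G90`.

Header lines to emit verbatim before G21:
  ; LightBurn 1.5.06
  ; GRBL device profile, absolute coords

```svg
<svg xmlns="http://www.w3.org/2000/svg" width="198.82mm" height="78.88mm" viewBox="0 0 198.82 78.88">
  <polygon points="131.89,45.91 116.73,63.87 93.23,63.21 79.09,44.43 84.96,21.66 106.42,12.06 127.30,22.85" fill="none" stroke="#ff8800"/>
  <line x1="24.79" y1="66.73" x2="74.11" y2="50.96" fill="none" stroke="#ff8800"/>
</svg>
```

Since the viewBox matches the mm dimensions, user units are millimetres directly. The only transform is the Y-flip y_m = 78.88 − y_svg.

Shape 1 is a regular polygon drawn with `<polygon>`. Its stroke #ff8800 means score at S566, F1703. After flipping Y the toolpath is (131.89,32.97) → (116.73,15.01) → (93.23,15.67) → (79.09,34.45) → (84.96,57.22) → (106.42,66.82) → (127.30,56.03) → (131.89,32.97), returning to the start.

Shape 2 is a line segment drawn with `<line>`. Its stroke #ff8800 means score at S566, F1703. After flipping Y the toolpath is (24.79,12.15) → (74.11,27.92).

; LightBurn 1.5.06
; GRBL device profile, absolute coords
G21
G90
G0 X131.89 Y32.97
M4 S566
G1 X116.73 Y15.01 F1703
G1 X93.23 Y15.67
G1 X79.09 Y34.45
G1 X84.96 Y57.22
G1 X106.42 Y66.82
G1 X127.30 Y56.03
G1 X131.89 Y32.97
M5
G0 X24.79 Y12.15
M4 S566
G1 X74.11 Y27.92 F1703
M5
G0 X0.00 Y0.00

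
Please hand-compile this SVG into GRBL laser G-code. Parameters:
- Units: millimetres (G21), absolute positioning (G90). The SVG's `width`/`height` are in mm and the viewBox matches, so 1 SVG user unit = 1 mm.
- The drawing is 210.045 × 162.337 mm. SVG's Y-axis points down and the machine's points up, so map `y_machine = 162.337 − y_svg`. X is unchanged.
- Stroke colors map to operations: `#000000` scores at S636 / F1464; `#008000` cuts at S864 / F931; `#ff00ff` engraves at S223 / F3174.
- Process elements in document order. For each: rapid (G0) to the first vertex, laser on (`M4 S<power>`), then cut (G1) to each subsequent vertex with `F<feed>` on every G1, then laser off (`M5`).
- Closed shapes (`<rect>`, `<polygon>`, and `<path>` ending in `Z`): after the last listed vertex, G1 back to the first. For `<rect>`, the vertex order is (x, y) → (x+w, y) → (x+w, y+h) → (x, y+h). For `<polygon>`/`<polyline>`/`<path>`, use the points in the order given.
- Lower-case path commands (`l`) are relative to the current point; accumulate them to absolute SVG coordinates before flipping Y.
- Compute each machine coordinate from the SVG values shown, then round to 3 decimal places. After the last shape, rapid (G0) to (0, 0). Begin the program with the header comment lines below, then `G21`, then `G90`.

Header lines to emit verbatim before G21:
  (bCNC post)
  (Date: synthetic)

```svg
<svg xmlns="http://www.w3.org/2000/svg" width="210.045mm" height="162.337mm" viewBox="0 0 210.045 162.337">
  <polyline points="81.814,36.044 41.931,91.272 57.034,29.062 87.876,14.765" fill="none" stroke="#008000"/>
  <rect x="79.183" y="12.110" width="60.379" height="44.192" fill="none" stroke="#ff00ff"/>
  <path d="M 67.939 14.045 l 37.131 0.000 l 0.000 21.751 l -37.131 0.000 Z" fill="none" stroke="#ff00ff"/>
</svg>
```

1 u = 1 mm; y_m = 162.337 − y.

[1] `<polyline>` open polyline, #008000→cut S864 F931: (81.814,126.293) → (41.931,71.065) → (57.034,133.275) → (87.876,147.572)

[2] `<rect>` rectangle, #ff00ff→engrave S223 F3174: (79.183,150.227) → (139.562,150.227) → (139.562,106.035) → (79.183,106.035) → (79.183,150.227) (closed)

[3] `<path>` rectangle, #ff00ff→engrave S223 F3174: (67.939,148.292) → (105.070,148.292) → (105.070,126.541) → (67.939,126.541) → (67.939,148.292) (closed)

(bCNC post)
(Date: synthetic)
G21
G90
G0 X81.814 Y126.293
M4 S864
G1 X41.931 Y71.065 F931
G1 X57.034 Y133.275 F931
G1 X87.876 Y147.572 F931
M5
G0 X79.183 Y150.227
M4 S223
G1 X139.562 Y150.227 F3174
G1 X139.562 Y106.035 F3174
G1 X79.183 Y106.035 F3174
G1 X79.183 Y150.227 F3174
M5
G0 X67.939 Y148.292
M4 S223
G1 X105.070 Y148.292 F3174
G1 X105.070 Y126.541 F3174
G1 X67.939 Y126.541 F3174
G1 X67.939 Y148.292 F3174
M5
G0 X0.000 Y0.000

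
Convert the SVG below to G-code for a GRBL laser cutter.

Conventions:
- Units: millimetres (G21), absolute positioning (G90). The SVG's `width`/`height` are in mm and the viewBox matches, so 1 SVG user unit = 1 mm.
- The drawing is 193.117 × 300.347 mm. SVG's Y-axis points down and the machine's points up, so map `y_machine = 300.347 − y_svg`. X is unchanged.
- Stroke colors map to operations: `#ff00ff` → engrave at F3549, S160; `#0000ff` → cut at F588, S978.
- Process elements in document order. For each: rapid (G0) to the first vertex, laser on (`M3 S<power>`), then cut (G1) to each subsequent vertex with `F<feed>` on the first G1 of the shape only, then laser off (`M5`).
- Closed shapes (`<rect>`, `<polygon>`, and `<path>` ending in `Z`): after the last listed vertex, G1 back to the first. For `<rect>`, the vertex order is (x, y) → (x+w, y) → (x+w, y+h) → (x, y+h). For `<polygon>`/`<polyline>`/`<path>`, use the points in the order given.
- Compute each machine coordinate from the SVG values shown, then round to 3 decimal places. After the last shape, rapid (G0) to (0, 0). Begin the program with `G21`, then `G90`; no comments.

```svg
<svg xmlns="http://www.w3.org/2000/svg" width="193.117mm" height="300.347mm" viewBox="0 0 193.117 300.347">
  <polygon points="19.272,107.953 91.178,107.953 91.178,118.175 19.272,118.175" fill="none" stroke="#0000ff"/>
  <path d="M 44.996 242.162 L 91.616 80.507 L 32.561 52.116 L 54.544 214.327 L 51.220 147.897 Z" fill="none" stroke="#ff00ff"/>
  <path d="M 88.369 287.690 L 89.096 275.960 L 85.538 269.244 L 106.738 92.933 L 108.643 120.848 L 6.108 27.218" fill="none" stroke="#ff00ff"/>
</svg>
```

viewBox `0 0 193.117 300.347` with mm width/height → 1 unit = 1 mm. Flip: y_m = 300.347 − y_svg.

**Shape 1** — `<polygon>` rectangle, stroke `#0000ff` → cut (S978, F588). Machine vertices: (19.272,192.394) → (91.178,192.394) → (91.178,182.172) → (19.272,182.172) → (19.272,192.394). Closed: final G1 returns to the first vertex.

**Shape 2** — `<path>` closed polygon, stroke `#ff00ff` → engrave (S160, F3549). Machine vertices: (44.996,58.185) → (91.616,219.840) → (32.561,248.231) → (54.544,86.020) → (51.220,152.450) → (44.996,58.185). Closed: final G1 returns to the first vertex.

**Shape 3** — `<path>` open polyline, stroke `#ff00ff` → engrave (S160, F3549). Machine vertices: (88.369,12.657) → (89.096,24.387) → (85.538,31.103) → (106.738,207.414) → (108.643,179.499) → (6.108,273.129). Open path.

G21
G90
G0 X19.272 Y192.394
M3 S978
G1 X91.178 Y192.394 F588
G1 X91.178 Y182.172
G1 X19.272 Y182.172
G1 X19.272 Y192.394
M5
G0 X44.996 Y58.185
M3 S160
G1 X91.616 Y219.840 F3549
G1 X32.561 Y248.231
G1 X54.544 Y86.020
G1 X51.220 Y152.450
G1 X44.996 Y58.185
M5
G0 X88.369 Y12.657
M3 S160
G1 X89.096 Y24.387 F3549
G1 X85.538 Y31.103
G1 X106.738 Y207.414
G1 X108.643 Y179.499
G1 X6.108 Y273.129
M5
G0 X0.000 Y0.000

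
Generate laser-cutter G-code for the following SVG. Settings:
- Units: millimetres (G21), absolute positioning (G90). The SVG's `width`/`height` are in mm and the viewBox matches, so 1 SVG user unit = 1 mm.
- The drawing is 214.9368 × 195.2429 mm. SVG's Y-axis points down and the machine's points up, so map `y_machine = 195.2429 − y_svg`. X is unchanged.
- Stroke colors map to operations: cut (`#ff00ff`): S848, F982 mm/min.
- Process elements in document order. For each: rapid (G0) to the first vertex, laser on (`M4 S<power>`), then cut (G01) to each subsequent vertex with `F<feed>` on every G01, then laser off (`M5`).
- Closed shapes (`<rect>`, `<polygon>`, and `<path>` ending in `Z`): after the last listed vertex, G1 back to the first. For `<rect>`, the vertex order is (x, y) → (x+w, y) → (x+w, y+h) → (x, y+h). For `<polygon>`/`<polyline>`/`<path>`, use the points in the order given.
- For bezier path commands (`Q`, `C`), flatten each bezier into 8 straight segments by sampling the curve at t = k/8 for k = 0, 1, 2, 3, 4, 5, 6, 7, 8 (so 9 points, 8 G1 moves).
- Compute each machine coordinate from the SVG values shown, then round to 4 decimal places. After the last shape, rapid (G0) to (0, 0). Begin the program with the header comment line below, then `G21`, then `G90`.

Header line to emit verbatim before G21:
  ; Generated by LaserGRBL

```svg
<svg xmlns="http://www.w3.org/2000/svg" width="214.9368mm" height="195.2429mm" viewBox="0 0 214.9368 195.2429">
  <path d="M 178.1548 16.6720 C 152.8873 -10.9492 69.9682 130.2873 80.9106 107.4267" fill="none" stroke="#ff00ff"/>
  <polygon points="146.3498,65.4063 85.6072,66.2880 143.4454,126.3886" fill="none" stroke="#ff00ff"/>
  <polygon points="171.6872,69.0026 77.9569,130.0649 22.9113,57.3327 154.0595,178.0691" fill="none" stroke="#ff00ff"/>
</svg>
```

viewBox `0 0 214.9368 195.2429` with mm width/height → 1 unit = 1 mm. Flip: y_m = 195.2429 − y_svg.

**Shape 1** — `<path>` cubic bezier, stroke `#ff00ff` → cut (S848, F982). Control points (SVG): P0=(178.1548,16.6720), P1=(152.8873,-10.9492), P2=(69.9682,130.2873), P3=(80.9106,107.4267); sampled at t=k/8. Machine vertices: (178.1548,178.5709) → (166.2730,181.6639) → (150.7619,172.8284) → (133.3970,155.9661) → (115.9540,134.9788) → (100.2083,113.7683) → (87.9354,96.2365) → (80.9110,86.2852) → (80.9106,87.8162). Open path.

**Shape 2** — `<polygon>` closed polygon, stroke `#ff00ff` → cut (S848, F982). Machine vertices: (146.3498,129.8366) → (85.6072,128.9549) → (143.4454,68.8543) → (146.3498,129.8366). Closed: final G1 returns to the first vertex.

**Shape 3** — `<polygon>` closed polygon, stroke `#ff00ff` → cut (S848, F982). Machine vertices: (171.6872,126.2403) → (77.9569,65.1780) → (22.9113,137.9102) → (154.0595,17.1738) → (171.6872,126.2403). Closed: final G1 returns to the first vertex.

; Generated by LaserGRBL
G21
G90
G0 X178.1548 Y178.5709
M4 S848
G01 X166.2730 Y181.6639 F982
G01 X150.7619 Y172.8284 F982
G01 X133.3970 Y155.9661 F982
G01 X115.9540 Y134.9788 F982
G01 X100.2083 Y113.7683 F982
G01 X87.9354 Y96.2365 F982
G01 X80.9110 Y86.2852 F982
G01 X80.9106 Y87.8162 F982
M5
G0 X146.3498 Y129.8366
M4 S848
G01 X85.6072 Y128.9549 F982
G01 X143.4454 Y68.8543 F982
G01 X146.3498 Y129.8366 F982
M5
G0 X171.6872 Y126.2403
M4 S848
G01 X77.9569 Y65.1780 F982
G01 X22.9113 Y137.9102 F982
G01 X154.0595 Y17.1738 F982
G01 X171.6872 Y126.2403 F982
M5
G0 X0.0000 Y0.0000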